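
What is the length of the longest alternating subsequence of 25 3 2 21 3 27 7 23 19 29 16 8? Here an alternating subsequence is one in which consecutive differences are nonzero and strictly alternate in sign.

Track the best alternating length ending on an up-step vs a down-step at each position: up/down = 1/1, 1/2, 1/2, 3/2, 3/4, 5/1, 5/6, 7/6, 7/8, 9/1, 7/10, 7/10.
The maximum over both is 10; one such subsequence is 25, 3, 21, 3, 27, 7, 23, 19, 29, 16.

10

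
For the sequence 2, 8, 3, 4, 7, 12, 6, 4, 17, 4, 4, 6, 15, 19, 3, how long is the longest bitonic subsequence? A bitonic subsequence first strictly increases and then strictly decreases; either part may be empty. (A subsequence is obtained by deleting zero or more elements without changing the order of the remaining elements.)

Let inc[i] be the LIS ending at i and dec[i] the longest strictly decreasing subsequence starting at i. inc = [1, 2, 2, 3, 4, 5, 4, 3, 6, 3, 3, 4, 6, 7, 2], dec = [1, 5, 1, 2, 4, 4, 3, 2, 3, 2, 2, 2, 2, 2, 1].
max_i inc[i]+dec[i]−1 = 8, with one witness 2, 3, 4, 7, 12, 6, 4, 3.

8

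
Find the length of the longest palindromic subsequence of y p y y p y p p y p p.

8

One longest palindromic subsequence is ppyppypp (positions 2,5,6,7,8,9,10,11); it reads the same forward and backward, and the interval DP gives dp[1][11] = 8.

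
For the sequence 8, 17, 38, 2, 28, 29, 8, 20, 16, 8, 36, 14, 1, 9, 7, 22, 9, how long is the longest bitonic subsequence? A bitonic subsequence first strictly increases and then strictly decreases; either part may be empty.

Let inc[i] be the LIS ending at i and dec[i] the longest strictly decreasing subsequence starting at i. inc = [1, 2, 3, 1, 3, 4, 2, 3, 3, 2, 5, 3, 1, 3, 2, 4, 3], dec = [3, 5, 7, 2, 6, 6, 2, 5, 4, 2, 4, 3, 1, 2, 1, 2, 1].
max_i inc[i]+dec[i]−1 = 9, with one witness 8, 17, 38, 29, 20, 16, 14, 9, 7.

9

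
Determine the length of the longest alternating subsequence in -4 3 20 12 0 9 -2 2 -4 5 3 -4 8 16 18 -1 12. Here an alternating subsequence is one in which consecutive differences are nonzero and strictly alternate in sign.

A longest alternating subsequence is -4, 3, 0, 9, -2, 2, -4, 5, 3, 8, -1, 12 (positions 1,2,5,6,7,8,9,10,11,13,16,17); its 11 consecutive differences strictly alternate in sign, and length 12 is optimal.

12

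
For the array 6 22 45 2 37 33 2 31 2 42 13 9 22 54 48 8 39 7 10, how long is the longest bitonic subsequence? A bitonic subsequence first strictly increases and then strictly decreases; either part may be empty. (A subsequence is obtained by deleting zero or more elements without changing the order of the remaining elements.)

Let inc[i] be the LIS ending at i and dec[i] the longest strictly decreasing subsequence starting at i. inc = [1, 2, 3, 1, 3, 3, 1, 3, 1, 4, 2, 2, 3, 5, 5, 2, 4, 2, 3], dec = [2, 5, 8, 1, 7, 6, 1, 5, 1, 5, 4, 3, 3, 4, 3, 2, 2, 1, 1].
max_i inc[i]+dec[i]−1 = 10, with one witness 6, 22, 45, 37, 33, 31, 13, 9, 8, 7.

10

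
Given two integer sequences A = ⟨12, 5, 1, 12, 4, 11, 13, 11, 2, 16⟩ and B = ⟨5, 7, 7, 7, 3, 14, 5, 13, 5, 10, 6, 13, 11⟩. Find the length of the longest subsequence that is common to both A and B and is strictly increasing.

2

A longest common strictly increasing subsequence is 5, 13 (length 2); it appears in order in both A and B, and no longer such subsequence exists.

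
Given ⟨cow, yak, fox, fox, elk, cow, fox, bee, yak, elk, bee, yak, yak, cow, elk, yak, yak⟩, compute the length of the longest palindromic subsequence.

9

One longest palindromic subsequence is yak elk cow yak yak yak cow elk yak (positions 2,5,6,9,12,13,14,15,17); it reads the same forward and backward, and the interval DP gives dp[1][17] = 9.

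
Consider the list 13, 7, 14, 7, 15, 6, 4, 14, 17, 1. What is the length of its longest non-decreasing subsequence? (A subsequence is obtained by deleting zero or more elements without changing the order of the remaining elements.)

Scanning left to right, the best length ending at each element is: 13→1, 7→1, 14→2, 7→2, 15→3, 6→1, 4→1, 14→3, 17→4, 1→1.
So the longest non-decreasing subsequence has length 4, e.g. 13, 14, 15, 17.

4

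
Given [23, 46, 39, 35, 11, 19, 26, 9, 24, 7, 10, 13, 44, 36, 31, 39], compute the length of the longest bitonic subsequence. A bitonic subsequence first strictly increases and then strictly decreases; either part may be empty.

Let inc[i] be the LIS ending at i and dec[i] the longest strictly decreasing subsequence starting at i. inc = [1, 2, 2, 2, 1, 2, 3, 1, 3, 1, 2, 3, 4, 4, 4, 5], dec = [4, 6, 5, 4, 3, 3, 3, 2, 2, 1, 1, 1, 3, 2, 1, 1].
max_i inc[i]+dec[i]−1 = 7, with one witness 23, 46, 39, 35, 26, 24, 13.

7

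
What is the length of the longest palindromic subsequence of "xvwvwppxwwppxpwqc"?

8

One longest palindromic subsequence is wpxppxpw (positions 5,6,8,11,12,13,14,15); it reads the same forward and backward, and the interval DP gives dp[1][17] = 8.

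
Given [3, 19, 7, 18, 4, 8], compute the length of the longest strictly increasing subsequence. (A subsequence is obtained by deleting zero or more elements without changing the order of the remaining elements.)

Scanning left to right, the best length ending at each element is: 3→1, 19→2, 7→2, 18→3, 4→2, 8→3.
So the longest increasing subsequence has length 3, e.g. 3, 7, 18.

3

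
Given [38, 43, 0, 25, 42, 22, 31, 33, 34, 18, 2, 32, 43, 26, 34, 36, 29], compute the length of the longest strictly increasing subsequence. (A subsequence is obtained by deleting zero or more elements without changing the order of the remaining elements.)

Scanning left to right, the best length ending at each element is: 38→1, 43→2, 0→1, 25→2, 42→3, 22→2, 31→3, 33→4, 34→5, 18→2, 2→2, 32→4, 43→6, 26→3, 34→5, 36→6, 29→4.
So the longest increasing subsequence has length 6, e.g. 0, 25, 31, 33, 34, 43.

6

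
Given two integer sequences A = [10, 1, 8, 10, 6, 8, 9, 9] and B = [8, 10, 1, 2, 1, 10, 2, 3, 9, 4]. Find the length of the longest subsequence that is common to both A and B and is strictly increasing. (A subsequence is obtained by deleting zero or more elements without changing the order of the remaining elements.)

2

A longest common strictly increasing subsequence is 8, 10 (length 2); it appears in order in both A and B, and no longer such subsequence exists.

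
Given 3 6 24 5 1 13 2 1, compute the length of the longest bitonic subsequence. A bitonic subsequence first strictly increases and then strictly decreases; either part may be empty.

One longest bitonic subsequence is 3, 6, 24, 13, 2, 1 (positions 1,2,3,6,7,8): it rises to 24 then falls. Length 6 is optimal.

6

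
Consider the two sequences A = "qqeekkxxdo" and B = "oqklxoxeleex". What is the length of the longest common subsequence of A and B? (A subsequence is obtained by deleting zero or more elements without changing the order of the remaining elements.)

A longest common subsequence is qeex (length 4); the LCS DP confirms no longer common subsequence exists.

4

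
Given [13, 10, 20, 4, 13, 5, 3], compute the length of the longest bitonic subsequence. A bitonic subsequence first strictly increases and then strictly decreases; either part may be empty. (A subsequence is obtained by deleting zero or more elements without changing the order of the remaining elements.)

One longest bitonic subsequence is 13, 20, 13, 5, 3 (positions 1,3,5,6,7): it rises to 20 then falls. Length 5 is optimal.

5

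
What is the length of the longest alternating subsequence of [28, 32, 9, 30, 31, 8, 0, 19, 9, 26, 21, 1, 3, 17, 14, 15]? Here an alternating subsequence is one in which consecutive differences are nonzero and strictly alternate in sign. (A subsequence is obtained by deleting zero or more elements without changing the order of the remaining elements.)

Track the best alternating length ending on an up-step vs a down-step at each position: up/down = 1/1, 2/1, 1/3, 4/3, 4/3, 1/5, 1/5, 6/5, 6/7, 8/5, 8/9, 6/9, 10/9, 10/9, 10/11, 12/11.
The maximum over both is 12; one such subsequence is 28, 32, 9, 30, 8, 19, 9, 26, 1, 17, 14, 15.

12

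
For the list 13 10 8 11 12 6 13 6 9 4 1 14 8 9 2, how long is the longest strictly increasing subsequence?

Let dp[i] be the longest increasing subsequence ending at position i. Then dp = [1, 1, 1, 2, 3, 1, 4, 1, 2, 1, 1, 5, 2, 3, 2].
The maximum is 5; one witness is 10, 11, 12, 13, 14 at positions 2,4,5,7,12.

5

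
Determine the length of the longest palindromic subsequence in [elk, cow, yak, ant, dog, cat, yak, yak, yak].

One longest palindromic subsequence is yak yak yak yak (positions 3,7,8,9); it reads the same forward and backward, and the interval DP gives dp[1][9] = 4.

4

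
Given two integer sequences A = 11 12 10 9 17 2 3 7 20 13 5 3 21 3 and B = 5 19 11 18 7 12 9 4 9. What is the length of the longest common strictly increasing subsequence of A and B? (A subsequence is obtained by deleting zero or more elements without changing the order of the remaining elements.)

2

For each value that appears in both, track the longest common increasing run ending there.
The best achievable length is 2; one witness is 11, 12 (A-positions 1,2, B-positions 3,6).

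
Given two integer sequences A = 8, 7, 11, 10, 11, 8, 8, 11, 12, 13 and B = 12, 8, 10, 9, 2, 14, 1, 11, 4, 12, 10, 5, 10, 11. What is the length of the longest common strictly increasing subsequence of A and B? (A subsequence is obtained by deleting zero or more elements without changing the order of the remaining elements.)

4

A longest common strictly increasing subsequence is 8, 10, 11, 12 (length 4); it appears in order in both A and B, and no longer such subsequence exists.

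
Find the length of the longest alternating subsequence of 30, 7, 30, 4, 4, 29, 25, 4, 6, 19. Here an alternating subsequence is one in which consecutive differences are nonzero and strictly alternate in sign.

A longest alternating subsequence is 30, 7, 30, 4, 29, 4, 6 (positions 1,2,3,4,6,8,9); its 6 consecutive differences strictly alternate in sign, and length 7 is optimal.

7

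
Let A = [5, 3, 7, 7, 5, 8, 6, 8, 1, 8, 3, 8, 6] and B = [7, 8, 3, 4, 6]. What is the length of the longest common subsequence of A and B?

4

A longest common subsequence is 7, 8, 3, 6 (length 4); the LCS DP confirms no longer common subsequence exists.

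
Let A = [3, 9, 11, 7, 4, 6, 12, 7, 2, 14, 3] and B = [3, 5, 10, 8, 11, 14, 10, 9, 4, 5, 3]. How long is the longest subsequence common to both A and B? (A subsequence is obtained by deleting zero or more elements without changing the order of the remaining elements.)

A longest common subsequence is 3, 9, 4, 3 (length 4); the LCS DP confirms no longer common subsequence exists.

4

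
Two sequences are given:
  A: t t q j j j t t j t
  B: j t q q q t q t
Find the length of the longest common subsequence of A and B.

Backtracking the LCS table gives one alignment: t (A1,B2) → t (A2,B6) → q (A3,B7) → t (A10,B8).
So the longest common subsequence has length 4.

4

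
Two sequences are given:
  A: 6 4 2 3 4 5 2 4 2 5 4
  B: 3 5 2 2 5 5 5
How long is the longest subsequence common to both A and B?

5

A longest common subsequence is 3, 5, 2, 2, 5 (length 5); the LCS DP confirms no longer common subsequence exists.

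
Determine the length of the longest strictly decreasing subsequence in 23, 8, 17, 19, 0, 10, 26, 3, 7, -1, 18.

Let dp[i] be the longest decreasing subsequence ending at position i. Then dp = [1, 2, 2, 2, 3, 3, 1, 4, 4, 5, 3].
The maximum is 5; one witness is 23, 17, 10, 3, -1 at positions 1,3,6,8,10.

5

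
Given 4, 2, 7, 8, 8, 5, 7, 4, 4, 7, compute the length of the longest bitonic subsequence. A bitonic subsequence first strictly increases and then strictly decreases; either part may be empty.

Let inc[i] be the LIS ending at i and dec[i] the longest strictly decreasing subsequence starting at i. inc = [1, 1, 2, 3, 3, 2, 3, 2, 2, 3], dec = [2, 1, 3, 3, 3, 2, 2, 1, 1, 1].
max_i inc[i]+dec[i]−1 = 5, with one witness 4, 7, 8, 7, 4.

5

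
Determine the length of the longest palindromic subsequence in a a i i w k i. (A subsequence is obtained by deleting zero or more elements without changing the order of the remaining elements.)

3

Using dp[i][j] = 2 + dp[i+1][j−1] if the ends match, else max(dp[i+1][j], dp[i][j−1]):
dp[1][7] = 3. A witness is iki at positions 3,6,7.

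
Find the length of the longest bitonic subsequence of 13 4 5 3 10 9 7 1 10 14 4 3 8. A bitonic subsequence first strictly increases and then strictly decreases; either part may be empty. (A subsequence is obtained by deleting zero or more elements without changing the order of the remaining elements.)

Let inc[i] be the LIS ending at i and dec[i] the longest strictly decreasing subsequence starting at i. inc = [1, 1, 2, 1, 3, 3, 3, 1, 4, 5, 2, 2, 4], dec = [6, 3, 3, 2, 5, 4, 3, 1, 3, 3, 2, 1, 1].
max_i inc[i]+dec[i]−1 = 7, with one witness 4, 5, 10, 9, 7, 4, 3.

7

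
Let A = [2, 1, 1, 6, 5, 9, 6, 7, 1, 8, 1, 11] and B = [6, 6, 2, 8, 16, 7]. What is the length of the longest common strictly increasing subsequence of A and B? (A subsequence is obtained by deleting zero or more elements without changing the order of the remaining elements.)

A longest common strictly increasing subsequence is 6, 8 (length 2); it appears in order in both A and B, and no longer such subsequence exists.

2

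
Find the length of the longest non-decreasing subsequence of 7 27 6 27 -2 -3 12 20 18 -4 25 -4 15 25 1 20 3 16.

Scanning left to right, the best length ending at each element is: 7→1, 27→2, 6→1, 27→3, -2→1, -3→1, 12→2, 20→3, 18→3, -4→1, 25→4, -4→2, 15→3, 25→5, 1→3, 20→4, 3→4, 16→5.
So the longest non-decreasing subsequence has length 5, e.g. 7, 12, 20, 25, 25.

5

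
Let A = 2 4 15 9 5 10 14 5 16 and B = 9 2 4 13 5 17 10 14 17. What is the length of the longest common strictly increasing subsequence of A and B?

5

A longest common strictly increasing subsequence is 2, 4, 5, 10, 14 (length 5); it appears in order in both A and B, and no longer such subsequence exists.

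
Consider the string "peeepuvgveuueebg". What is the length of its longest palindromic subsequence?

Using dp[i][j] = 2 + dp[i+1][j−1] if the ends match, else max(dp[i+1][j], dp[i][j−1]):
dp[1][16] = 9. A witness is eeuvgvuee at positions 3,4,6,7,8,9,12,13,14.

9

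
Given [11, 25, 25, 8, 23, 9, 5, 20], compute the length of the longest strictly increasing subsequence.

Scanning left to right, the best length ending at each element is: 11→1, 25→2, 25→2, 8→1, 23→2, 9→2, 5→1, 20→3.
So the longest increasing subsequence has length 3, e.g. 8, 9, 20.

3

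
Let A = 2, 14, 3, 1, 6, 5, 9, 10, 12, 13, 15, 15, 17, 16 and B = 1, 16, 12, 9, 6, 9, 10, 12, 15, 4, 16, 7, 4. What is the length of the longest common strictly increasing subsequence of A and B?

For each value that appears in both, track the longest common increasing run ending there.
The best achievable length is 7; one witness is 1, 6, 9, 10, 12, 15, 16 (A-positions 4,5,7,8,9,11,14, B-positions 1,5,6,7,8,9,11).

7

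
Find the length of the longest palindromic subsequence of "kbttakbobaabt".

7

One longest palindromic subsequence is tabobat (positions 3,5,7,8,9,11,13); it reads the same forward and backward, and the interval DP gives dp[1][13] = 7.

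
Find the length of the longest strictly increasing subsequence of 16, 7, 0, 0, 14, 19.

3

Let dp[i] be the longest increasing subsequence ending at position i. Then dp = [1, 1, 1, 1, 2, 3].
The maximum is 3; one witness is 7, 14, 19 at positions 2,5,6.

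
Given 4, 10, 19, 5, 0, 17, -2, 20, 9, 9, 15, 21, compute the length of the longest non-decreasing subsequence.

Let dp[i] be the longest non-decreasing subsequence ending at position i. Then dp = [1, 2, 3, 2, 1, 3, 1, 4, 3, 4, 5, 6].
The maximum is 6; one witness is 4, 5, 9, 9, 15, 21 at positions 1,4,9,10,11,12.

6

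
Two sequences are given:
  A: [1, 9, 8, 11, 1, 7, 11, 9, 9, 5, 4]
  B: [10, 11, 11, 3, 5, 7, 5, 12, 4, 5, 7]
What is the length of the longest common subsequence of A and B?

4

A longest common subsequence is 11, 7, 5, 4 (length 4); the LCS DP confirms no longer common subsequence exists.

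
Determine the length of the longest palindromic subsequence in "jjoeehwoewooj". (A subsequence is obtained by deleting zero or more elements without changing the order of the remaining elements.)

Using dp[i][j] = 2 + dp[i+1][j−1] if the ends match, else max(dp[i+1][j], dp[i][j−1]):
dp[1][13] = 7. A witness is joowooj at positions 1,3,8,10,11,12,13.

7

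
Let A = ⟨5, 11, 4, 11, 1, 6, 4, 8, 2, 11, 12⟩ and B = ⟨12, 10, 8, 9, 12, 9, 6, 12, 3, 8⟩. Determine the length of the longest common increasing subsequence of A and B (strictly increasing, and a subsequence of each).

2

For each value that appears in both, track the longest common increasing run ending there.
The best achievable length is 2; one witness is 8, 12 (A-positions 8,11, B-positions 3,5).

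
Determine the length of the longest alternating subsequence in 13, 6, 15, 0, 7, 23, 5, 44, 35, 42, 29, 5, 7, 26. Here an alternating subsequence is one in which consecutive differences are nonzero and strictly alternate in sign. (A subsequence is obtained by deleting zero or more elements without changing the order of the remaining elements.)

11

Track the best alternating length ending on an up-step vs a down-step at each position: up/down = 1/1, 1/2, 3/1, 1/4, 5/4, 5/1, 5/6, 7/1, 7/8, 9/8, 7/10, 5/10, 11/10, 11/10.
The maximum over both is 11; one such subsequence is 13, 6, 15, 0, 7, 5, 44, 35, 42, 5, 7.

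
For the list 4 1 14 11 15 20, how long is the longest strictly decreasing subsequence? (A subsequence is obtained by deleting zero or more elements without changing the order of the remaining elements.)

One longest decreasing subsequence is 4, 1 (positions 1,2), of length 2; no longer one exists.

2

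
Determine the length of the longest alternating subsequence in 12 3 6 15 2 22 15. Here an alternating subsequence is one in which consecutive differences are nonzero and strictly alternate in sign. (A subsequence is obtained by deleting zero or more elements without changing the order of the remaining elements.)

6

A longest alternating subsequence is 12, 3, 6, 2, 22, 15 (positions 1,2,3,5,6,7); its 5 consecutive differences strictly alternate in sign, and length 6 is optimal.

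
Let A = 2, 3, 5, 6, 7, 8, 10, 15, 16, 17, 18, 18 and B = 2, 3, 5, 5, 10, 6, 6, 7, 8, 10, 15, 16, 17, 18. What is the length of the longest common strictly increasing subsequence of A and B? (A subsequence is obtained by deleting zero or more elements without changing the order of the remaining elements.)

A longest common strictly increasing subsequence is 2, 3, 5, 6, 7, 8, 10, 15, 16, 17, 18 (length 11); it appears in order in both A and B, and no longer such subsequence exists.

11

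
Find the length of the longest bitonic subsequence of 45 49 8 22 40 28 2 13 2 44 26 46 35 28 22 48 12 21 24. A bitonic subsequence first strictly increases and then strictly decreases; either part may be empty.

One longest bitonic subsequence is 8, 22, 40, 44, 46, 35, 28, 22, 21 (positions 3,4,5,10,12,13,14,15,18): it rises to 46 then falls. Length 9 is optimal.

9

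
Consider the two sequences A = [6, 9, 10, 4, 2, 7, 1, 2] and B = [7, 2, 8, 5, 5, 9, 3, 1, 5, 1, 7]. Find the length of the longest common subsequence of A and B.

2

A longest common subsequence is 9, 7 (length 2); the LCS DP confirms no longer common subsequence exists.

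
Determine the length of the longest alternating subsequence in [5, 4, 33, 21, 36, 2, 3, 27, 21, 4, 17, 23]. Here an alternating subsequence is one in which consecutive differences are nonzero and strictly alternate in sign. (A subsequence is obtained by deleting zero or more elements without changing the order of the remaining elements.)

9

Track the best alternating length ending on an up-step vs a down-step at each position: up/down = 1/1, 1/2, 3/1, 3/4, 5/1, 1/6, 7/6, 7/6, 7/8, 7/8, 9/8, 9/8.
The maximum over both is 9; one such subsequence is 5, 4, 33, 21, 36, 2, 27, 4, 17.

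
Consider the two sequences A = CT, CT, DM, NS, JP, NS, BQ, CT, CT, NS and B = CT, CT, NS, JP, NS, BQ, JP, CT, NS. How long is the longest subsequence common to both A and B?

A longest common subsequence is CT, CT, NS, JP, NS, BQ, CT, NS (length 8); the LCS DP confirms no longer common subsequence exists.

8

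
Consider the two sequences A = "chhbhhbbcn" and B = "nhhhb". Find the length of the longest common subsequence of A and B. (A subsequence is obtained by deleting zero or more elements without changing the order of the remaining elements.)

Backtracking the LCS table gives one alignment: h (A3,B2) → h (A5,B3) → h (A6,B4) → b (A8,B5).
So the longest common subsequence has length 4.

4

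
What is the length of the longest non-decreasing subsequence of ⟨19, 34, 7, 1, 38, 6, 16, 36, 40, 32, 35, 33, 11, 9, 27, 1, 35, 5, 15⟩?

6

Let dp[i] be the longest non-decreasing subsequence ending at position i. Then dp = [1, 2, 1, 1, 3, 2, 3, 4, 5, 4, 5, 5, 3, 3, 4, 2, 6, 3, 4].
The maximum is 6; one witness is 1, 6, 16, 32, 35, 35 at positions 4,6,7,10,11,17.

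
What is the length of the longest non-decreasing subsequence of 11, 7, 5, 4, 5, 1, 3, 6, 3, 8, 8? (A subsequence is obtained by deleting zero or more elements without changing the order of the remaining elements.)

5

Let dp[i] be the longest non-decreasing subsequence ending at position i. Then dp = [1, 1, 1, 1, 2, 1, 2, 3, 3, 4, 5].
The maximum is 5; one witness is 5, 5, 6, 8, 8 at positions 3,5,8,10,11.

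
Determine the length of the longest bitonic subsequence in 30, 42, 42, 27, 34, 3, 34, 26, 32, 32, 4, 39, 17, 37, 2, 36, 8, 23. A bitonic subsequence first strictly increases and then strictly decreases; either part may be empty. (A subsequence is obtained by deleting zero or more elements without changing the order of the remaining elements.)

7

Let inc[i] be the LIS ending at i and dec[i] the longest strictly decreasing subsequence starting at i. inc = [1, 2, 2, 1, 2, 1, 2, 2, 3, 3, 2, 4, 3, 4, 1, 4, 3, 4], dec = [5, 5, 5, 4, 4, 2, 4, 3, 3, 3, 2, 4, 2, 3, 1, 2, 1, 1].
max_i inc[i]+dec[i]−1 = 7, with one witness 3, 26, 32, 39, 37, 36, 23.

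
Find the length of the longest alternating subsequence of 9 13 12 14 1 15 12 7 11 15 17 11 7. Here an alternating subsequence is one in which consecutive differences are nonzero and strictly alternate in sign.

Track the best alternating length ending on an up-step vs a down-step at each position: up/down = 1/1, 2/1, 2/3, 4/1, 1/5, 6/1, 6/7, 6/7, 8/7, 8/1, 8/1, 8/9, 6/9.
The maximum over both is 9; one such subsequence is 9, 13, 12, 14, 1, 15, 12, 15, 11.

9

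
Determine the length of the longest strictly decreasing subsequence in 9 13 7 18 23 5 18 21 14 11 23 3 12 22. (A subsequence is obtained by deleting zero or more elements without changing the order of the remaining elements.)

Scanning left to right, the best length ending at each element is: 9→1, 13→1, 7→2, 18→1, 23→1, 5→3, 18→2, 21→2, 14→3, 11→4, 23→1, 3→5, 12→4, 22→2.
So the longest decreasing subsequence has length 5, e.g. 23, 18, 14, 11, 3.

5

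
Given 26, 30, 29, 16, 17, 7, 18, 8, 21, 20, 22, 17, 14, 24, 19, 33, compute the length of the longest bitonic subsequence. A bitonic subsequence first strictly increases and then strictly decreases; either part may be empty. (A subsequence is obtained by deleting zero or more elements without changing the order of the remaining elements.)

7

Let inc[i] be the LIS ending at i and dec[i] the longest strictly decreasing subsequence starting at i. inc = [1, 2, 2, 1, 2, 1, 3, 2, 4, 4, 5, 3, 3, 6, 4, 7], dec = [5, 6, 5, 2, 2, 1, 3, 1, 4, 3, 3, 2, 1, 2, 1, 1].
max_i inc[i]+dec[i]−1 = 7, with one witness 26, 30, 29, 21, 20, 17, 14.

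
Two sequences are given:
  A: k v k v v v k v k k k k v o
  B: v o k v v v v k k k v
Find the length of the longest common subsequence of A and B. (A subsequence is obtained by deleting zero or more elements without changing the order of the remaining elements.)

10

Backtracking the LCS table gives one alignment: v (A2,B1) → k (A3,B3) → v (A4,B4) → v (A5,B5) → v (A6,B6) → v (A8,B7) → k (A10,B8) → k (A11,B9) → k (A12,B10) → v (A13,B11).
So the longest common subsequence has length 10.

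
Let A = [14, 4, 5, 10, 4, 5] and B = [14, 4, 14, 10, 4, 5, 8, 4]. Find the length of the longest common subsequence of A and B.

A longest common subsequence is 14, 4, 10, 4, 5 (length 5); the LCS DP confirms no longer common subsequence exists.

5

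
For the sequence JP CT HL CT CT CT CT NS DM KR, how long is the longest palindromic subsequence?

Using dp[i][j] = 2 + dp[i+1][j−1] if the ends match, else max(dp[i+1][j], dp[i][j−1]):
dp[1][10] = 5. A witness is CT CT CT CT CT at positions 2,4,5,6,7.

5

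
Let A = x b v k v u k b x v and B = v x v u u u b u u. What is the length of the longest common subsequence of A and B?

4

A longest common subsequence is xvub (length 4); the LCS DP confirms no longer common subsequence exists.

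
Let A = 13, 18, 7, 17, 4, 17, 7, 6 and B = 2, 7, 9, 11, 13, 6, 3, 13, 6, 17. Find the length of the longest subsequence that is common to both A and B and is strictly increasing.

2

For each value that appears in both, track the longest common increasing run ending there.
The best achievable length is 2; one witness is 7, 17 (A-positions 3,4, B-positions 2,10).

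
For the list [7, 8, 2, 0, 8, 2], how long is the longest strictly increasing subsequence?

Scanning left to right, the best length ending at each element is: 7→1, 8→2, 2→1, 0→1, 8→2, 2→2.
So the longest increasing subsequence has length 2, e.g. 7, 8.

2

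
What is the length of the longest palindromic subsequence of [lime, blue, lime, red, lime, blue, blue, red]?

One longest palindromic subsequence is blue lime red lime blue (positions 2,3,4,5,7); it reads the same forward and backward, and the interval DP gives dp[1][8] = 5.

5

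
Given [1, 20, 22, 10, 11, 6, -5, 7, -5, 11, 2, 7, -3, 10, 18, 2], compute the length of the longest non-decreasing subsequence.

6

One longest non-decreasing subsequence is 1, 6, 7, 7, 10, 18 (positions 1,6,8,12,14,15), of length 6; no longer one exists.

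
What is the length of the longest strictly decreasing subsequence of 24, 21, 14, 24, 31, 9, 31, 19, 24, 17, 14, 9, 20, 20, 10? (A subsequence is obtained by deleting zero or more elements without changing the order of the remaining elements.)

Scanning left to right, the best length ending at each element is: 24→1, 21→2, 14→3, 24→1, 31→1, 9→4, 31→1, 19→3, 24→2, 17→4, 14→5, 9→6, 20→3, 20→3, 10→6.
So the longest decreasing subsequence has length 6, e.g. 24, 21, 19, 17, 14, 9.

6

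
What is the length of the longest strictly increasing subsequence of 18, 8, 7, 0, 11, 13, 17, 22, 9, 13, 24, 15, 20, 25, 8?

Scanning left to right, the best length ending at each element is: 18→1, 8→1, 7→1, 0→1, 11→2, 13→3, 17→4, 22→5, 9→2, 13→3, 24→6, 15→4, 20→5, 25→7, 8→2.
So the longest increasing subsequence has length 7, e.g. 8, 11, 13, 17, 22, 24, 25.

7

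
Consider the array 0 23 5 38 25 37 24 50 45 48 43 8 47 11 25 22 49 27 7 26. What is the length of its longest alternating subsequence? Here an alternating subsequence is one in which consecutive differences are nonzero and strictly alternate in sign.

Track the best alternating length ending on an up-step vs a down-step at each position: up/down = 1/1, 2/1, 2/3, 4/1, 4/5, 6/5, 4/7, 8/1, 8/9, 10/9, 8/11, 4/11, 12/11, 12/13, 14/13, 14/15, 16/9, 16/17, 4/17, 18/17.
The maximum over both is 18; one such subsequence is 0, 23, 5, 38, 25, 37, 24, 50, 45, 48, 43, 47, 11, 25, 22, 49, 7, 26.

18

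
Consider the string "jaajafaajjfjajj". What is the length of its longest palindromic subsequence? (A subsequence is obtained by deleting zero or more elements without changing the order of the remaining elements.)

10

One longest palindromic subsequence is jjafjjfajj (positions 1,4,5,6,9,10,11,13,14,15); it reads the same forward and backward, and the interval DP gives dp[1][15] = 10.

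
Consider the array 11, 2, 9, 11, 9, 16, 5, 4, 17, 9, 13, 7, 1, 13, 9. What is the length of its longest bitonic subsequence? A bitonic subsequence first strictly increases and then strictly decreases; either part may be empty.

Let inc[i] be the LIS ending at i and dec[i] the longest strictly decreasing subsequence starting at i. inc = [1, 1, 2, 3, 2, 4, 2, 2, 5, 3, 4, 3, 1, 4, 4], dec = [5, 2, 4, 5, 4, 4, 3, 2, 4, 3, 3, 2, 1, 2, 1].
max_i inc[i]+dec[i]−1 = 8, with one witness 2, 9, 11, 16, 17, 13, 7, 1.

8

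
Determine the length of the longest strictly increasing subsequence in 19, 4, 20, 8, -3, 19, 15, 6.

3

Let dp[i] be the longest increasing subsequence ending at position i. Then dp = [1, 1, 2, 2, 1, 3, 3, 2].
The maximum is 3; one witness is 4, 8, 19 at positions 2,4,6.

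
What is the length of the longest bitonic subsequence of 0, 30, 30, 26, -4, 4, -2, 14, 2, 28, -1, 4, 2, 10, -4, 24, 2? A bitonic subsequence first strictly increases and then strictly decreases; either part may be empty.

Let inc[i] be the LIS ending at i and dec[i] the longest strictly decreasing subsequence starting at i. inc = [1, 2, 2, 2, 1, 2, 2, 3, 3, 4, 3, 4, 4, 5, 1, 6, 4], dec = [3, 6, 6, 5, 1, 4, 2, 4, 3, 4, 2, 3, 2, 2, 1, 2, 1].
max_i inc[i]+dec[i]−1 = 7, with one witness 0, 30, 26, 14, 4, 2, -4.

7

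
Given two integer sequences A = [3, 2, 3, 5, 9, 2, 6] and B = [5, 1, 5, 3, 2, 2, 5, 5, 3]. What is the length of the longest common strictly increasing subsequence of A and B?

A longest common strictly increasing subsequence is 3, 5 (length 2); it appears in order in both A and B, and no longer such subsequence exists.

2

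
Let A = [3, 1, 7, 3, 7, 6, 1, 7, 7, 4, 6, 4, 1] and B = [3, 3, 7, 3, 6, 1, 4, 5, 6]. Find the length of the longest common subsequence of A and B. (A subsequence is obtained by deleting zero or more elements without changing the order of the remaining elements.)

7

Backtracking the LCS table gives one alignment: 3 (A1,B2) → 7 (A3,B3) → 3 (A4,B4) → 6 (A6,B5) → 1 (A7,B6) → 4 (A10,B7) → 6 (A11,B9).
So the longest common subsequence has length 7.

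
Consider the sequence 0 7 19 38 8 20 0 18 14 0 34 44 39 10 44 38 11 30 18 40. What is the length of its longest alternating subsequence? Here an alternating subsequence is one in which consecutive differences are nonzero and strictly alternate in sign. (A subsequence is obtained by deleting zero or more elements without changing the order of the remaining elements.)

A longest alternating subsequence is 0, 19, 8, 20, 0, 18, 14, 44, 39, 44, 11, 30, 18, 40 (positions 1,3,5,6,7,8,9,12,13,15,17,18,19,20); its 13 consecutive differences strictly alternate in sign, and length 14 is optimal.

14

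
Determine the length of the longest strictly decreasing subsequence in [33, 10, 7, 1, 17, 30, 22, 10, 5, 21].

Let dp[i] be the longest decreasing subsequence ending at position i. Then dp = [1, 2, 3, 4, 2, 2, 3, 4, 5, 4].
The maximum is 5; one witness is 33, 30, 22, 10, 5 at positions 1,6,7,8,9.

5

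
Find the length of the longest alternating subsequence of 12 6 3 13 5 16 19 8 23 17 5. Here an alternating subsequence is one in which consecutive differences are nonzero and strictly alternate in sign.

A longest alternating subsequence is 12, 6, 13, 5, 16, 8, 23, 17 (positions 1,2,4,5,6,8,9,10); its 7 consecutive differences strictly alternate in sign, and length 8 is optimal.

8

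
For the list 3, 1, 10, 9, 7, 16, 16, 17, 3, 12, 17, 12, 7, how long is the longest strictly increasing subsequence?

One longest increasing subsequence is 3, 10, 16, 17 (positions 1,3,6,8), of length 4; no longer one exists.

4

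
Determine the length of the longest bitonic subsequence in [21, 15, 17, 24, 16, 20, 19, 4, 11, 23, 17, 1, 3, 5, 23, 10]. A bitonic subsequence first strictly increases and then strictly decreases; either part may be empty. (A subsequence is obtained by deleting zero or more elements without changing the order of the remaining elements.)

One longest bitonic subsequence is 15, 17, 24, 20, 19, 17, 10 (positions 2,3,4,6,7,11,16): it rises to 24 then falls. Length 7 is optimal.

7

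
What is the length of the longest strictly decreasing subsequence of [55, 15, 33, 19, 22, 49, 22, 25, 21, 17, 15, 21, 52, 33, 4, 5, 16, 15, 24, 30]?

One longest decreasing subsequence is 55, 33, 22, 21, 17, 15, 4 (positions 1,3,5,9,10,11,15), of length 7; no longer one exists.

7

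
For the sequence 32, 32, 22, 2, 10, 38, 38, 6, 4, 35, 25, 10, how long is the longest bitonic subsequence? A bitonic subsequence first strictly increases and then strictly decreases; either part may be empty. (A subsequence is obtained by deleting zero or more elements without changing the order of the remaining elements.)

6

Let inc[i] be the LIS ending at i and dec[i] the longest strictly decreasing subsequence starting at i. inc = [1, 1, 1, 1, 2, 3, 3, 2, 2, 3, 3, 3], dec = [5, 5, 4, 1, 3, 4, 4, 2, 1, 3, 2, 1].
max_i inc[i]+dec[i]−1 = 6, with one witness 2, 10, 38, 35, 25, 10.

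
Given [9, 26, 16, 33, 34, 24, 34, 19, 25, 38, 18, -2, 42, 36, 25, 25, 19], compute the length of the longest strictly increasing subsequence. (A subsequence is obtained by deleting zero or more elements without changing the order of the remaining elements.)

6

One longest increasing subsequence is 9, 26, 33, 34, 38, 42 (positions 1,2,4,5,10,13), of length 6; no longer one exists.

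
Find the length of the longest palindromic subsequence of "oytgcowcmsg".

5

One longest palindromic subsequence is gcwcg (positions 4,5,7,8,11); it reads the same forward and backward, and the interval DP gives dp[1][11] = 5.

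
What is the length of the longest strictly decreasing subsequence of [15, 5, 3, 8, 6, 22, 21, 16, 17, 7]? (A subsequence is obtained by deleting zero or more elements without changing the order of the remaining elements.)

4

Let dp[i] be the longest decreasing subsequence ending at position i. Then dp = [1, 2, 3, 2, 3, 1, 2, 3, 3, 4].
The maximum is 4; one witness is 22, 21, 16, 7 at positions 6,7,8,10.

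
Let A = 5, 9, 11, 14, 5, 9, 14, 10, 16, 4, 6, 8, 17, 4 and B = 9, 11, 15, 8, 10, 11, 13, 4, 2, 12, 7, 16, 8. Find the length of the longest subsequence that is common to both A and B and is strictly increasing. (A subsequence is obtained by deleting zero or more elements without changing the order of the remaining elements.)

3

A longest common strictly increasing subsequence is 9, 11, 16 (length 3); it appears in order in both A and B, and no longer such subsequence exists.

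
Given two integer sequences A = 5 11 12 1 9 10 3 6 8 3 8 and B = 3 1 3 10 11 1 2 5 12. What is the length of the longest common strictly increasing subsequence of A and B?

For each value that appears in both, track the longest common increasing run ending there.
The best achievable length is 2; one witness is 1, 3 (A-positions 4,7, B-positions 2,3).

2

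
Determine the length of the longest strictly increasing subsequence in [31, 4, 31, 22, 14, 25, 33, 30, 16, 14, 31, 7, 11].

5

One longest increasing subsequence is 4, 22, 25, 30, 31 (positions 2,4,6,8,11), of length 5; no longer one exists.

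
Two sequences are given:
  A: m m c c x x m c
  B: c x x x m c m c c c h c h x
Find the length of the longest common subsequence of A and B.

A longest common subsequence is mmccx (length 5); the LCS DP confirms no longer common subsequence exists.

5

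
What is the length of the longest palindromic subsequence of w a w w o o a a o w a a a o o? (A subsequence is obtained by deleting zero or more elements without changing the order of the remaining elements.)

Using dp[i][j] = 2 + dp[i+1][j−1] if the ends match, else max(dp[i+1][j], dp[i][j−1]):
dp[1][15] = 9. A witness is ooaaaaaoo at positions 5,6,7,8,11,12,13,14,15.

9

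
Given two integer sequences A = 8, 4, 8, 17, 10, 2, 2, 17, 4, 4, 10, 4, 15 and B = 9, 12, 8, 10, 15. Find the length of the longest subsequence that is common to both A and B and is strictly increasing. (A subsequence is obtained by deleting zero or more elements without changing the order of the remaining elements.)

3

A longest common strictly increasing subsequence is 8, 10, 15 (length 3); it appears in order in both A and B, and no longer such subsequence exists.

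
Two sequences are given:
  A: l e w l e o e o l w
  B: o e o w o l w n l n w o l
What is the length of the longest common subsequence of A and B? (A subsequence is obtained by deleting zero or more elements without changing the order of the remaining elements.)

5

Backtracking the LCS table gives one alignment: l (A1,B6) → w (A3,B7) → l (A4,B9) → o (A8,B12) → l (A9,B13).
So the longest common subsequence has length 5.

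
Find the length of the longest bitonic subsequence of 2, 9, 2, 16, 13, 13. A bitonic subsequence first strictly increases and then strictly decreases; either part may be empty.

4

One longest bitonic subsequence is 2, 9, 16, 13 (positions 1,2,4,6): it rises to 16 then falls. Length 4 is optimal.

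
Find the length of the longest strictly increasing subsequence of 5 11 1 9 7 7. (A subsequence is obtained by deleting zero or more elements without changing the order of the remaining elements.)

Let dp[i] be the longest increasing subsequence ending at position i. Then dp = [1, 2, 1, 2, 2, 2].
The maximum is 2; one witness is 5, 11 at positions 1,2.

2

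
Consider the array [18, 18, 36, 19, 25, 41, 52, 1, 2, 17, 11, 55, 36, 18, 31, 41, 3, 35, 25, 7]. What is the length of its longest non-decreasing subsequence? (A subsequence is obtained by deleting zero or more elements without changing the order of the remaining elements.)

7

Let dp[i] be the longest non-decreasing subsequence ending at position i. Then dp = [1, 2, 3, 3, 4, 5, 6, 1, 2, 3, 3, 7, 5, 4, 5, 6, 3, 6, 5, 4].
The maximum is 7; one witness is 18, 18, 19, 25, 41, 52, 55 at positions 1,2,4,5,6,7,12.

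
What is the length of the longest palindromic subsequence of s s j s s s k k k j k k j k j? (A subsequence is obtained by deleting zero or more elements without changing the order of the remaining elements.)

Using dp[i][j] = 2 + dp[i+1][j−1] if the ends match, else max(dp[i+1][j], dp[i][j−1]):
dp[1][15] = 9. A witness is jkkkjkkkj at positions 3,7,8,9,10,11,12,14,15.

9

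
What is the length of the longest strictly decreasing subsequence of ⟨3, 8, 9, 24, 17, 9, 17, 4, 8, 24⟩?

Let dp[i] be the longest decreasing subsequence ending at position i. Then dp = [1, 1, 1, 1, 2, 3, 2, 4, 4, 1].
The maximum is 4; one witness is 24, 17, 9, 4 at positions 4,5,6,8.

4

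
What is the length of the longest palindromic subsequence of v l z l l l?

4

Using dp[i][j] = 2 + dp[i+1][j−1] if the ends match, else max(dp[i+1][j], dp[i][j−1]):
dp[1][6] = 4. A witness is llll at positions 2,4,5,6.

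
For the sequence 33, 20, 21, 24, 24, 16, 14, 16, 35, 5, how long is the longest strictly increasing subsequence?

4

One longest increasing subsequence is 20, 21, 24, 35 (positions 2,3,4,9), of length 4; no longer one exists.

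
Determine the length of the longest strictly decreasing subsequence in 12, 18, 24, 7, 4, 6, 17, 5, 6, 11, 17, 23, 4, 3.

Let dp[i] be the longest decreasing subsequence ending at position i. Then dp = [1, 1, 1, 2, 3, 3, 2, 4, 3, 3, 2, 2, 5, 6].
The maximum is 6; one witness is 12, 7, 6, 5, 4, 3 at positions 1,4,6,8,13,14.

6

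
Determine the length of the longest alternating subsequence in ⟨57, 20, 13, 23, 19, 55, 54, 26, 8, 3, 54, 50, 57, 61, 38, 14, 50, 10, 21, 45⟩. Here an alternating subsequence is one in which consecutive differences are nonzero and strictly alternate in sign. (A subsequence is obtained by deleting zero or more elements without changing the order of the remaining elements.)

13

Track the best alternating length ending on an up-step vs a down-step at each position: up/down = 1/1, 1/2, 1/2, 3/2, 3/4, 5/2, 5/6, 5/6, 1/6, 1/6, 7/6, 7/8, 9/1, 9/1, 7/10, 7/10, 11/10, 7/12, 13/12, 13/12.
The maximum over both is 13; one such subsequence is 57, 20, 23, 19, 55, 26, 54, 50, 57, 38, 50, 10, 21.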